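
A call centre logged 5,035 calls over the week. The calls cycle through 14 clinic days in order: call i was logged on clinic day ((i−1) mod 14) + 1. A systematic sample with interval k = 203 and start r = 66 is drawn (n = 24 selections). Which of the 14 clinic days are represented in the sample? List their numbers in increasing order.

Consecutive selections differ by k = 203, so their clinic day numbers differ by 203 mod 14 = 7.
gcd(203, 14) = 7, so the sample visits 14/7 = 2 distinct residues mod 14.
Start 66 is clinic day 10; the clinic days hit are 3, 10.

3, 10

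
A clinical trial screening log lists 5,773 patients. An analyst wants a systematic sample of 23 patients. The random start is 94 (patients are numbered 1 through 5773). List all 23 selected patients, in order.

94, 345, 596, 847, 1098, 1349, 1600, 1851, 2102, 2353, 2604, 2855, 3106, 3357, 3608, 3859, 4110, 4361, 4612, 4863, 5114, 5365, 5616

k = N/n = 5773/23 = 251
patient 1: 94
patient 2: 94 + 251 = 345
patient 3: 345 + 251 = 596
patient 4: 596 + 251 = 847
patient 5: 847 + 251 = 1098
patient 6: 1098 + 251 = 1349
patient 7: 1349 + 251 = 1600
patient 8: 1600 + 251 = 1851
patient 9: 1851 + 251 = 2102
patient 10: 2102 + 251 = 2353
patient 11: 2353 + 251 = 2604
patient 12: 2604 + 251 = 2855
patient 13: 2855 + 251 = 3106
patient 14: 3106 + 251 = 3357
patient 15: 3357 + 251 = 3608
patient 16: 3608 + 251 = 3859
patient 17: 3859 + 251 = 4110
patient 18: 4110 + 251 = 4361
patient 19: 4361 + 251 = 4612
patient 20: 4612 + 251 = 4863
patient 21: 4863 + 251 = 5114
patient 22: 5114 + 251 = 5365
patient 23: 5365 + 251 = 5616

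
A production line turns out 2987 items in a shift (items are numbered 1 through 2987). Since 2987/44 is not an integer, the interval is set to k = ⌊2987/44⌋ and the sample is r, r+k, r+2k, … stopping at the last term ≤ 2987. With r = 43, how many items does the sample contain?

k = ⌊2987/44⌋ = 67
Achieved size = ⌊(2987 − 43)/67⌋ + 1 = ⌊2944/67⌋ + 1 = 43 + 1 = 44
(last selection: 43 + 43×67 = 2924 ≤ 2987; next would be 2991 > 2987)

44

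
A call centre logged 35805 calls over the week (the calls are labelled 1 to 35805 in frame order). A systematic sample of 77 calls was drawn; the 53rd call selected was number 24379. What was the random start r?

199

k = 35805/77 = 465
r = 24379 − (53−1)×465 = 24379 − 24180 = 199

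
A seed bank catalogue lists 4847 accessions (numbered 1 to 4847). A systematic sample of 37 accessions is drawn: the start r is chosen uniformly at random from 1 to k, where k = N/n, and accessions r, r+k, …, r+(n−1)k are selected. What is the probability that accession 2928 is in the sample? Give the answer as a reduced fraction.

k = 4847/37 = 131.
Accession 2928 is selected iff r ≡ 2928 (mod 131); exactly one such r in {1,…,131}.
Inclusion probability = 1/131.

1/131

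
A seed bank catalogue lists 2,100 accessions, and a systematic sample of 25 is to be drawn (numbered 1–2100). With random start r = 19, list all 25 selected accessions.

19, 103, 187, 271, 355, 439, 523, 607, 691, 775, 859, 943, 1027, 1111, 1195, 1279, 1363, 1447, 1531, 1615, 1699, 1783, 1867, 1951, 2035

k = N/n = 2100/25 = 84
accession 1: 19
accession 2: 19 + 84 = 103
accession 3: 103 + 84 = 187
accession 4: 187 + 84 = 271
accession 5: 271 + 84 = 355
accession 6: 355 + 84 = 439
accession 7: 439 + 84 = 523
accession 8: 523 + 84 = 607
accession 9: 607 + 84 = 691
accession 10: 691 + 84 = 775
accession 11: 775 + 84 = 859
accession 12: 859 + 84 = 943
accession 13: 943 + 84 = 1027
accession 14: 1027 + 84 = 1111
accession 15: 1111 + 84 = 1195
accession 16: 1195 + 84 = 1279
accession 17: 1279 + 84 = 1363
accession 18: 1363 + 84 = 1447
accession 19: 1447 + 84 = 1531
accession 20: 1531 + 84 = 1615
accession 21: 1615 + 84 = 1699
accession 22: 1699 + 84 = 1783
accession 23: 1783 + 84 = 1867
accession 24: 1867 + 84 = 1951
accession 25: 1951 + 84 = 2035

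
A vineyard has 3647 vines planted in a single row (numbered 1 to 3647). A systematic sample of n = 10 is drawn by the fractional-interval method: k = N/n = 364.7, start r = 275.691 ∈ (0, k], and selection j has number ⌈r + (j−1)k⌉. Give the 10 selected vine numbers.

j=1: r + 0k = 275.691 → ⌈·⌉ = 276
j=2: r + 1k = 640.391 → ⌈·⌉ = 641
j=3: r + 2k = 1005.091 → ⌈·⌉ = 1006
j=4: r + 3k = 1369.791 → ⌈·⌉ = 1370
j=5: r + 4k = 1734.491 → ⌈·⌉ = 1735
j=6: r + 5k = 2099.191 → ⌈·⌉ = 2100
j=7: r + 6k = 2463.891 → ⌈·⌉ = 2464
j=8: r + 7k = 2828.591 → ⌈·⌉ = 2829
j=9: r + 8k = 3193.291 → ⌈·⌉ = 3194
j=10: r + 9k = 3557.991 → ⌈·⌉ = 3558

276, 641, 1006, 1370, 1735, 2100, 2464, 2829, 3194, 3558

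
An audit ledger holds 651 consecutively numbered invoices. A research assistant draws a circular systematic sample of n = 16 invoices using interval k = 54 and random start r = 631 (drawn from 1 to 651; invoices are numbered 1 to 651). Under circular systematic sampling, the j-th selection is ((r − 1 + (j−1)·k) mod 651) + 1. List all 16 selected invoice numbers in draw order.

Selection 1: 631
Selection 2: 631 + 54 = 685 → 685 − 651 = 34
Selection 3: 34 + 54 = 88
Selection 4: 88 + 54 = 142
Selection 5: 142 + 54 = 196
Selection 6: 196 + 54 = 250
Selection 7: 250 + 54 = 304
Selection 8: 304 + 54 = 358
Selection 9: 358 + 54 = 412
Selection 10: 412 + 54 = 466
Selection 11: 466 + 54 = 520
Selection 12: 520 + 54 = 574
Selection 13: 574 + 54 = 628
Selection 14: 628 + 54 = 682 → 682 − 651 = 31
Selection 15: 31 + 54 = 85
Selection 16: 85 + 54 = 139

631, 34, 88, 142, 196, 250, 304, 358, 412, 466, 520, 574, 628, 31, 85, 139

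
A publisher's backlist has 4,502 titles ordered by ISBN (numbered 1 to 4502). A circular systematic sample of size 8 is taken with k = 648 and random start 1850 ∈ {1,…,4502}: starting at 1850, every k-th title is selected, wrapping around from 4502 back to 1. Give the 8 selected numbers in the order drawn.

Selection 1: 1850
Selection 2: 1850 + 648 = 2498
Selection 3: 2498 + 648 = 3146
Selection 4: 3146 + 648 = 3794
Selection 5: 3794 + 648 = 4442
Selection 6: 4442 + 648 = 5090 → 5090 − 4502 = 588
Selection 7: 588 + 648 = 1236
Selection 8: 1236 + 648 = 1884

1850, 2498, 3146, 3794, 4442, 588, 1236, 1884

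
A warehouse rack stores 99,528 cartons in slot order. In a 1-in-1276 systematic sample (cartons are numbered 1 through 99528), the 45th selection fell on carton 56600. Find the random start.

k = 1276
r = 56600 − (45−1)×1276 = 56600 − 56144 = 456

456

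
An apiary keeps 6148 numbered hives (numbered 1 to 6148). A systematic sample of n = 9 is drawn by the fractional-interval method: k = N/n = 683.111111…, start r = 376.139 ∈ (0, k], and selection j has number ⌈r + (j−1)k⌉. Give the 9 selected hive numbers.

377, 1060, 1743, 2426, 3109, 3792, 4475, 5158, 5842

j=1: r + 0k = 376.139 → ⌈·⌉ = 377
j=2: r + 1k = 1059.250111… → ⌈·⌉ = 1060
j=3: r + 2k = 1742.361222… → ⌈·⌉ = 1743
j=4: r + 3k = 2425.472333… → ⌈·⌉ = 2426
j=5: r + 4k = 3108.583444… → ⌈·⌉ = 3109
j=6: r + 5k = 3791.694555… → ⌈·⌉ = 3792
j=7: r + 6k = 4474.805666… → ⌈·⌉ = 4475
j=8: r + 7k = 5157.916777… → ⌈·⌉ = 5158
j=9: r + 8k = 5841.027888… → ⌈·⌉ = 5842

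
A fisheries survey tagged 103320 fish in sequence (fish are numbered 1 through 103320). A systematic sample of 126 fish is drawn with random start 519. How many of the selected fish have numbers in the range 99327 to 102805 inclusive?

4

k = 103320/126 = 820
First selection ≥ 99327: 519 + ⌈(99327−519)/820⌉·820 = 519 + 121×820 = 99739
Last selection ≤ 102805: 519 + ⌊(102805−519)/820⌋·820 = 519 + 124×820 = 102199
Count = 124 − 121 + 1 = 4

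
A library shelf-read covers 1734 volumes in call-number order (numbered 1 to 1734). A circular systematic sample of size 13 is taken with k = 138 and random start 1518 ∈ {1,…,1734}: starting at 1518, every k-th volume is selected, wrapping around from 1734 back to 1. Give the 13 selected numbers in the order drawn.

1518, 1656, 60, 198, 336, 474, 612, 750, 888, 1026, 1164, 1302, 1440

Selection 1: 1518
Selection 2: 1518 + 138 = 1656
Selection 3: 1656 + 138 = 1794 → 1794 − 1734 = 60
Selection 4: 60 + 138 = 198
Selection 5: 198 + 138 = 336
Selection 6: 336 + 138 = 474
Selection 7: 474 + 138 = 612
Selection 8: 612 + 138 = 750
Selection 9: 750 + 138 = 888
Selection 10: 888 + 138 = 1026
Selection 11: 1026 + 138 = 1164
Selection 12: 1164 + 138 = 1302
Selection 13: 1302 + 138 = 1440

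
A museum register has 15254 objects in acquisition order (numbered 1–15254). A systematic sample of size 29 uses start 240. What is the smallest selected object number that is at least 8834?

k = 15254/29 = 526
Steps past start: ⌈(8834 − 240)/526⌉ = ⌈8594/526⌉ = 17
Selected object: 240 + 17×526 = 9182

9182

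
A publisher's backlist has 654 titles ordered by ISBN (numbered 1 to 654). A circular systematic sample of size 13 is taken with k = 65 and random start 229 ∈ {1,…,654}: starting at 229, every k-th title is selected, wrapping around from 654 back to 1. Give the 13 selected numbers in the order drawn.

Selection 1: 229
Selection 2: 229 + 65 = 294
Selection 3: 294 + 65 = 359
Selection 4: 359 + 65 = 424
Selection 5: 424 + 65 = 489
Selection 6: 489 + 65 = 554
Selection 7: 554 + 65 = 619
Selection 8: 619 + 65 = 684 → 684 − 654 = 30
Selection 9: 30 + 65 = 95
Selection 10: 95 + 65 = 160
Selection 11: 160 + 65 = 225
Selection 12: 225 + 65 = 290
Selection 13: 290 + 65 = 355

229, 294, 359, 424, 489, 554, 619, 30, 95, 160, 225, 290, 355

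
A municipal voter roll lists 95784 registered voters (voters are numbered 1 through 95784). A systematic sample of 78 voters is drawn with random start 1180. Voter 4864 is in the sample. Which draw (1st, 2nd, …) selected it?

4

k = 95784/78 = 1228
position = (4864 − 1180)/1228 + 1 = 3684/1228 + 1 = 3 + 1 = 4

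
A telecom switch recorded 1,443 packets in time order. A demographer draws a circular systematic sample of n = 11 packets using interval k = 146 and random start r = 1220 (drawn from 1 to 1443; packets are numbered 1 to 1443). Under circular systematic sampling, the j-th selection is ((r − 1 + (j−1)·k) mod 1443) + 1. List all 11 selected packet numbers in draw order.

Selection 1: 1220
Selection 2: 1220 + 146 = 1366
Selection 3: 1366 + 146 = 1512 → 1512 − 1443 = 69
Selection 4: 69 + 146 = 215
Selection 5: 215 + 146 = 361
Selection 6: 361 + 146 = 507
Selection 7: 507 + 146 = 653
Selection 8: 653 + 146 = 799
Selection 9: 799 + 146 = 945
Selection 10: 945 + 146 = 1091
Selection 11: 1091 + 146 = 1237

1220, 1366, 69, 215, 361, 507, 653, 799, 945, 1091, 1237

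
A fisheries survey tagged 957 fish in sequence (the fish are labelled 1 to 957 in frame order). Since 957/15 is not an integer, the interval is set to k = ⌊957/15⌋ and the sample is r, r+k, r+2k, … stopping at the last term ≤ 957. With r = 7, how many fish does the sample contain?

16

k = ⌊957/15⌋ = 63
Achieved size = ⌊(957 − 7)/63⌋ + 1 = ⌊950/63⌋ + 1 = 15 + 1 = 16
(last selection: 7 + 15×63 = 952 ≤ 957; next would be 1015 > 957)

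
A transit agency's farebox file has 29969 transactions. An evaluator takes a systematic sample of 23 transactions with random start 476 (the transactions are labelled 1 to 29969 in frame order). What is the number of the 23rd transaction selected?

k = 29969/23 = 1303
23rd selection = r + (23−1)·k = 476 + 22×1303 = 476 + 28666 = 29142

29142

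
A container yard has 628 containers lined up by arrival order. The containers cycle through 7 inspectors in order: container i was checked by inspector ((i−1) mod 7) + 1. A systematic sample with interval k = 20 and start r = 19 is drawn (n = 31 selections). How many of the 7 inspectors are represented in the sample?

Consecutive selections differ by k = 20, so their inspector numbers differ by 20 mod 7 = 6.
gcd(20, 7) = 1, so the sample visits 7/1 = 7 distinct residues mod 7.
Start 19 is inspector 5; the inspectors hit are 1, 2, 3, 4, 5, 6, 7.

7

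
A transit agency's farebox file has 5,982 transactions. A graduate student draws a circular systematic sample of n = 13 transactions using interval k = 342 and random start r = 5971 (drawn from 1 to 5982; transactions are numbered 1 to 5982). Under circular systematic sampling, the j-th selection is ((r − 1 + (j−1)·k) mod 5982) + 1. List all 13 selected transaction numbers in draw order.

Selection 1: 5971
Selection 2: 5971 + 342 = 6313 → 6313 − 5982 = 331
Selection 3: 331 + 342 = 673
Selection 4: 673 + 342 = 1015
Selection 5: 1015 + 342 = 1357
Selection 6: 1357 + 342 = 1699
Selection 7: 1699 + 342 = 2041
Selection 8: 2041 + 342 = 2383
Selection 9: 2383 + 342 = 2725
Selection 10: 2725 + 342 = 3067
Selection 11: 3067 + 342 = 3409
Selection 12: 3409 + 342 = 3751
Selection 13: 3751 + 342 = 4093

5971, 331, 673, 1015, 1357, 1699, 2041, 2383, 2725, 3067, 3409, 3751, 4093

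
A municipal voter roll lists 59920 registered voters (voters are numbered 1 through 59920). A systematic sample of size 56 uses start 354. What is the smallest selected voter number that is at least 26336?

k = 59920/56 = 1070
Steps past start: ⌈(26336 − 354)/1070⌉ = ⌈25982/1070⌉ = 25
Selected voter: 354 + 25×1070 = 27104

27104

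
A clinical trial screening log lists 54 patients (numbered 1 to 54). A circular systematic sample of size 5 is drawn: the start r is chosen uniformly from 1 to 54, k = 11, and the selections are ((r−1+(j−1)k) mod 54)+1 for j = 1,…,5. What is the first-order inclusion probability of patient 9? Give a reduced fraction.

5/54

For each position j, as r ranges over 1…54 the j-th selection hits every patient exactly once, so patient 9 is selected for exactly 5 of the 54 starts.
Inclusion probability = 5/54.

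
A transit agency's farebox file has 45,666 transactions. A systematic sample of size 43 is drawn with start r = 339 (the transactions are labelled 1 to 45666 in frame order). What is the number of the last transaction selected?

44943

k = 45666/43 = 1062
43rd selection = r + (43−1)·k = 339 + 42×1062 = 339 + 44604 = 44943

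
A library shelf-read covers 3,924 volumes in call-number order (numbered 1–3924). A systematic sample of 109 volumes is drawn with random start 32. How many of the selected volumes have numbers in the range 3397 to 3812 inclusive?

k = 3924/109 = 36
First selection ≥ 3397: 32 + ⌈(3397−32)/36⌉·36 = 32 + 94×36 = 3416
Last selection ≤ 3812: 32 + ⌊(3812−32)/36⌋·36 = 32 + 105×36 = 3812
Count = 105 − 94 + 1 = 12

12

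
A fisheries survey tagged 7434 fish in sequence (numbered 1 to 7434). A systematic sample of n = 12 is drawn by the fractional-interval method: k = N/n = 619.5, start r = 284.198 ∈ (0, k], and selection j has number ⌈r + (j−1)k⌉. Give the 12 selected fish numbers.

285, 904, 1524, 2143, 2763, 3382, 4002, 4621, 5241, 5860, 6480, 7099

j=1: r + 0k = 284.198 → ⌈·⌉ = 285
j=2: r + 1k = 903.698 → ⌈·⌉ = 904
j=3: r + 2k = 1523.198 → ⌈·⌉ = 1524
j=4: r + 3k = 2142.698 → ⌈·⌉ = 2143
j=5: r + 4k = 2762.198 → ⌈·⌉ = 2763
j=6: r + 5k = 3381.698 → ⌈·⌉ = 3382
j=7: r + 6k = 4001.198 → ⌈·⌉ = 4002
j=8: r + 7k = 4620.698 → ⌈·⌉ = 4621
j=9: r + 8k = 5240.198 → ⌈·⌉ = 5241
j=10: r + 9k = 5859.698 → ⌈·⌉ = 5860
j=11: r + 10k = 6479.198 → ⌈·⌉ = 6480
j=12: r + 11k = 7098.698 → ⌈·⌉ = 7099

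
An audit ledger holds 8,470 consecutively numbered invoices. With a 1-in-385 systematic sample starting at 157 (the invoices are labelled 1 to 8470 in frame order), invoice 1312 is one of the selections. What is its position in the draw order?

4

k = 385
position = (1312 − 157)/385 + 1 = 1155/385 + 1 = 3 + 1 = 4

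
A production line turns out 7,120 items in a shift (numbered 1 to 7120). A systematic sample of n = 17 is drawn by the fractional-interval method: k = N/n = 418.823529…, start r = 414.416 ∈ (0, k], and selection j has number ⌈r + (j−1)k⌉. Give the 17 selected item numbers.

415, 834, 1253, 1671, 2090, 2509, 2928, 3347, 3766, 4184, 4603, 5022, 5441, 5860, 6278, 6697, 7116

j=1: r + 0k = 414.416 → ⌈·⌉ = 415
j=2: r + 1k = 833.239529… → ⌈·⌉ = 834
j=3: r + 2k = 1252.063058… → ⌈·⌉ = 1253
j=4: r + 3k = 1670.886588… → ⌈·⌉ = 1671
j=5: r + 4k = 2089.710117… → ⌈·⌉ = 2090
j=6: r + 5k = 2508.533647… → ⌈·⌉ = 2509
j=7: r + 6k = 2927.357176… → ⌈·⌉ = 2928
j=8: r + 7k = 3346.180705… → ⌈·⌉ = 3347
j=9: r + 8k = 3765.004235… → ⌈·⌉ = 3766
j=10: r + 9k = 4183.827764… → ⌈·⌉ = 4184
j=11: r + 10k = 4602.651294… → ⌈·⌉ = 4603
j=12: r + 11k = 5021.474823… → ⌈·⌉ = 5022
j=13: r + 12k = 5440.298352… → ⌈·⌉ = 5441
j=14: r + 13k = 5859.121882… → ⌈·⌉ = 5860
j=15: r + 14k = 6277.945411… → ⌈·⌉ = 6278
j=16: r + 15k = 6696.768941… → ⌈·⌉ = 6697
j=17: r + 16k = 7115.592470… → ⌈·⌉ = 7116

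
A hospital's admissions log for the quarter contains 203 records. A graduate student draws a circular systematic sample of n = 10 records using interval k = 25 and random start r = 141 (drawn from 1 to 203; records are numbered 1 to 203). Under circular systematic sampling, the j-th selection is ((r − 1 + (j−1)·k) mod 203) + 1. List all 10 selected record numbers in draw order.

Selection 1: 141
Selection 2: 141 + 25 = 166
Selection 3: 166 + 25 = 191
Selection 4: 191 + 25 = 216 → 216 − 203 = 13
Selection 5: 13 + 25 = 38
Selection 6: 38 + 25 = 63
Selection 7: 63 + 25 = 88
Selection 8: 88 + 25 = 113
Selection 9: 113 + 25 = 138
Selection 10: 138 + 25 = 163

141, 166, 191, 13, 38, 63, 88, 113, 138, 163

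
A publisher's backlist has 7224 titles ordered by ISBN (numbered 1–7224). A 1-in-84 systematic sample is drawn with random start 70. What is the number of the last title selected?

7210

k = 84
86th selection = r + (86−1)·k = 70 + 85×84 = 70 + 7140 = 7210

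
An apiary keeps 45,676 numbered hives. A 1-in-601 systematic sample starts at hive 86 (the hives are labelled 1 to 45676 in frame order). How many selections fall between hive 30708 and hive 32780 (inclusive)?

k = 601
First selection ≥ 30708: 86 + ⌈(30708−86)/601⌉·601 = 86 + 51×601 = 30737
Last selection ≤ 32780: 86 + ⌊(32780−86)/601⌋·601 = 86 + 54×601 = 32540
Count = 54 − 51 + 1 = 4

4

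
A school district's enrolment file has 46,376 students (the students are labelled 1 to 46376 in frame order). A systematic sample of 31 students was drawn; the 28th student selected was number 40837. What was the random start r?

k = 46376/31 = 1496
r = 40837 − (28−1)×1496 = 40837 − 40392 = 445

445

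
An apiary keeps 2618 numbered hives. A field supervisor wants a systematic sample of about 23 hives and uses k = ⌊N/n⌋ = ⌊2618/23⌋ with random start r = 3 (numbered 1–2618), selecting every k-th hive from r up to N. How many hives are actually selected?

24

k = ⌊2618/23⌋ = 113
Achieved size = ⌊(2618 − 3)/113⌋ + 1 = ⌊2615/113⌋ + 1 = 23 + 1 = 24
(last selection: 3 + 23×113 = 2602 ≤ 2618; next would be 2715 > 2618)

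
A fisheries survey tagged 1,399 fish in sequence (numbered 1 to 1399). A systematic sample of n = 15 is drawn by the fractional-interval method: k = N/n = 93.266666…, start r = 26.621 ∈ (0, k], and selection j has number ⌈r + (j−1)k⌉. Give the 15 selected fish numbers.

27, 120, 214, 307, 400, 493, 587, 680, 773, 867, 960, 1053, 1146, 1240, 1333

j=1: r + 0k = 26.621 → ⌈·⌉ = 27
j=2: r + 1k = 119.887666… → ⌈·⌉ = 120
j=3: r + 2k = 213.154333… → ⌈·⌉ = 214
j=4: r + 3k = 306.421 → ⌈·⌉ = 307
j=5: r + 4k = 399.687666… → ⌈·⌉ = 400
j=6: r + 5k = 492.954333… → ⌈·⌉ = 493
j=7: r + 6k = 586.221 → ⌈·⌉ = 587
j=8: r + 7k = 679.487666… → ⌈·⌉ = 680
j=9: r + 8k = 772.754333… → ⌈·⌉ = 773
j=10: r + 9k = 866.021 → ⌈·⌉ = 867
j=11: r + 10k = 959.287666… → ⌈·⌉ = 960
j=12: r + 11k = 1052.554333… → ⌈·⌉ = 1053
j=13: r + 12k = 1145.821 → ⌈·⌉ = 1146
j=14: r + 13k = 1239.087666… → ⌈·⌉ = 1240
j=15: r + 14k = 1332.354333… → ⌈·⌉ = 1333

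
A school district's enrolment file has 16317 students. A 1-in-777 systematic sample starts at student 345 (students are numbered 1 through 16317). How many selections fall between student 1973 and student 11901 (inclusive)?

k = 777
First selection ≥ 1973: 345 + ⌈(1973−345)/777⌉·777 = 345 + 3×777 = 2676
Last selection ≤ 11901: 345 + ⌊(11901−345)/777⌋·777 = 345 + 14×777 = 11223
Count = 14 − 3 + 1 = 12

12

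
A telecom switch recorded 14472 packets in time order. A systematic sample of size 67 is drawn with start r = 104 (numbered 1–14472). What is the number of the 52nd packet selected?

k = 14472/67 = 216
52nd selection = r + (52−1)·k = 104 + 51×216 = 104 + 11016 = 11120

11120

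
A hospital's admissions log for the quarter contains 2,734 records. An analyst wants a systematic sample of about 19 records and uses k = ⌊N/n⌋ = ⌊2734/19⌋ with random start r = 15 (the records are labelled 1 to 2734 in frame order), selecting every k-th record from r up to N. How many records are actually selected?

20

k = ⌊2734/19⌋ = 143
Achieved size = ⌊(2734 − 15)/143⌋ + 1 = ⌊2719/143⌋ + 1 = 19 + 1 = 20
(last selection: 15 + 19×143 = 2732 ≤ 2734; next would be 2875 > 2734)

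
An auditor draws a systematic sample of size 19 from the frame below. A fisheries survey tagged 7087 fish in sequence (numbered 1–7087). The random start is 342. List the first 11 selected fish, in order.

k = N/n = 7087/19 = 373
fish 1: 342
fish 2: 342 + 373 = 715
fish 3: 715 + 373 = 1088
fish 4: 1088 + 373 = 1461
fish 5: 1461 + 373 = 1834
fish 6: 1834 + 373 = 2207
fish 7: 2207 + 373 = 2580
fish 8: 2580 + 373 = 2953
fish 9: 2953 + 373 = 3326
fish 10: 3326 + 373 = 3699
fish 11: 3699 + 373 = 4072

342, 715, 1088, 1461, 1834, 2207, 2580, 2953, 3326, 3699, 4072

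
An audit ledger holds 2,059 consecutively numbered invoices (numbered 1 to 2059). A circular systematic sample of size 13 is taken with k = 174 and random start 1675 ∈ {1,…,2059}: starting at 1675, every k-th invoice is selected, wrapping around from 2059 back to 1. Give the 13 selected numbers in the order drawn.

Selection 1: 1675
Selection 2: 1675 + 174 = 1849
Selection 3: 1849 + 174 = 2023
Selection 4: 2023 + 174 = 2197 → 2197 − 2059 = 138
Selection 5: 138 + 174 = 312
Selection 6: 312 + 174 = 486
Selection 7: 486 + 174 = 660
Selection 8: 660 + 174 = 834
Selection 9: 834 + 174 = 1008
Selection 10: 1008 + 174 = 1182
Selection 11: 1182 + 174 = 1356
Selection 12: 1356 + 174 = 1530
Selection 13: 1530 + 174 = 1704

1675, 1849, 2023, 138, 312, 486, 660, 834, 1008, 1182, 1356, 1530, 1704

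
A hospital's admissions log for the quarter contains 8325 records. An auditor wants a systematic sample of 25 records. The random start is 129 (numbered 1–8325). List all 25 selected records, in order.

129, 462, 795, 1128, 1461, 1794, 2127, 2460, 2793, 3126, 3459, 3792, 4125, 4458, 4791, 5124, 5457, 5790, 6123, 6456, 6789, 7122, 7455, 7788, 8121

k = N/n = 8325/25 = 333
record 1: 129
record 2: 129 + 333 = 462
record 3: 462 + 333 = 795
record 4: 795 + 333 = 1128
record 5: 1128 + 333 = 1461
record 6: 1461 + 333 = 1794
record 7: 1794 + 333 = 2127
record 8: 2127 + 333 = 2460
record 9: 2460 + 333 = 2793
record 10: 2793 + 333 = 3126
record 11: 3126 + 333 = 3459
record 12: 3459 + 333 = 3792
record 13: 3792 + 333 = 4125
record 14: 4125 + 333 = 4458
record 15: 4458 + 333 = 4791
record 16: 4791 + 333 = 5124
record 17: 5124 + 333 = 5457
record 18: 5457 + 333 = 5790
record 19: 5790 + 333 = 6123
record 20: 6123 + 333 = 6456
record 21: 6456 + 333 = 6789
record 22: 6789 + 333 = 7122
record 23: 7122 + 333 = 7455
record 24: 7455 + 333 = 7788
record 25: 7788 + 333 = 8121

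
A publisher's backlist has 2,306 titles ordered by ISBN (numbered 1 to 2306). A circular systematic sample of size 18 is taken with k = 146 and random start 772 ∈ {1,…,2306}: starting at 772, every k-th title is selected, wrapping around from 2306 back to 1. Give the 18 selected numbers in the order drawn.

772, 918, 1064, 1210, 1356, 1502, 1648, 1794, 1940, 2086, 2232, 72, 218, 364, 510, 656, 802, 948

Selection 1: 772
Selection 2: 772 + 146 = 918
Selection 3: 918 + 146 = 1064
Selection 4: 1064 + 146 = 1210
Selection 5: 1210 + 146 = 1356
Selection 6: 1356 + 146 = 1502
Selection 7: 1502 + 146 = 1648
Selection 8: 1648 + 146 = 1794
Selection 9: 1794 + 146 = 1940
Selection 10: 1940 + 146 = 2086
Selection 11: 2086 + 146 = 2232
Selection 12: 2232 + 146 = 2378 → 2378 − 2306 = 72
Selection 13: 72 + 146 = 218
Selection 14: 218 + 146 = 364
Selection 15: 364 + 146 = 510
Selection 16: 510 + 146 = 656
Selection 17: 656 + 146 = 802
Selection 18: 802 + 146 = 948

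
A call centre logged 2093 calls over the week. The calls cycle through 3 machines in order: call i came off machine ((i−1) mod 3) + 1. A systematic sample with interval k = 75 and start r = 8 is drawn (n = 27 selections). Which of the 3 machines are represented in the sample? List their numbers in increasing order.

Consecutive selections differ by k = 75, so their machine numbers differ by 75 mod 3 = 0.
gcd(75, 3) = 3, so the sample visits 3/3 = 1 distinct residues mod 3.
Start 8 is machine 2; the machines hit are 2.

2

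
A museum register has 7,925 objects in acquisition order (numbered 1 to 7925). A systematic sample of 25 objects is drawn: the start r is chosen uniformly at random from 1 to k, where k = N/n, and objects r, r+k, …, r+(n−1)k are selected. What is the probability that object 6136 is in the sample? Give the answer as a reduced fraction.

1/317

k = 7925/25 = 317.
Object 6136 is selected iff r ≡ 6136 (mod 317); exactly one such r in {1,…,317}.
Inclusion probability = 1/317.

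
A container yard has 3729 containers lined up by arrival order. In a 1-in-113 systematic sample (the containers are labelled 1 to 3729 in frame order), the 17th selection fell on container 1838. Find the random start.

k = 113
r = 1838 − (17−1)×113 = 1838 − 1808 = 30

30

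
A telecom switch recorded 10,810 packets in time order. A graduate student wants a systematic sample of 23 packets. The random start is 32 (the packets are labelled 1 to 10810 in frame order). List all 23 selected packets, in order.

32, 502, 972, 1442, 1912, 2382, 2852, 3322, 3792, 4262, 4732, 5202, 5672, 6142, 6612, 7082, 7552, 8022, 8492, 8962, 9432, 9902, 10372

k = N/n = 10810/23 = 470
packet 1: 32
packet 2: 32 + 470 = 502
packet 3: 502 + 470 = 972
packet 4: 972 + 470 = 1442
packet 5: 1442 + 470 = 1912
packet 6: 1912 + 470 = 2382
packet 7: 2382 + 470 = 2852
packet 8: 2852 + 470 = 3322
packet 9: 3322 + 470 = 3792
packet 10: 3792 + 470 = 4262
packet 11: 4262 + 470 = 4732
packet 12: 4732 + 470 = 5202
packet 13: 5202 + 470 = 5672
packet 14: 5672 + 470 = 6142
packet 15: 6142 + 470 = 6612
packet 16: 6612 + 470 = 7082
packet 17: 7082 + 470 = 7552
packet 18: 7552 + 470 = 8022
packet 19: 8022 + 470 = 8492
packet 20: 8492 + 470 = 8962
packet 21: 8962 + 470 = 9432
packet 22: 9432 + 470 = 9902
packet 23: 9902 + 470 = 10372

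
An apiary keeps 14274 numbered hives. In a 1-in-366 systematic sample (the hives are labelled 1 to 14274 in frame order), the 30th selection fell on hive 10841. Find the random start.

k = 366
r = 10841 − (30−1)×366 = 10841 − 10614 = 227

227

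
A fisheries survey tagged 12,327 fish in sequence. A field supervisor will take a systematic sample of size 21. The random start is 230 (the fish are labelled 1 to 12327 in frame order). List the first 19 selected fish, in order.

230, 817, 1404, 1991, 2578, 3165, 3752, 4339, 4926, 5513, 6100, 6687, 7274, 7861, 8448, 9035, 9622, 10209, 10796

k = N/n = 12327/21 = 587
fish 1: 230
fish 2: 230 + 587 = 817
fish 3: 817 + 587 = 1404
fish 4: 1404 + 587 = 1991
fish 5: 1991 + 587 = 2578
fish 6: 2578 + 587 = 3165
fish 7: 3165 + 587 = 3752
fish 8: 3752 + 587 = 4339
fish 9: 4339 + 587 = 4926
fish 10: 4926 + 587 = 5513
fish 11: 5513 + 587 = 6100
fish 12: 6100 + 587 = 6687
fish 13: 6687 + 587 = 7274
fish 14: 7274 + 587 = 7861
fish 15: 7861 + 587 = 8448
fish 16: 8448 + 587 = 9035
fish 17: 9035 + 587 = 9622
fish 18: 9622 + 587 = 10209
fish 19: 10209 + 587 = 10796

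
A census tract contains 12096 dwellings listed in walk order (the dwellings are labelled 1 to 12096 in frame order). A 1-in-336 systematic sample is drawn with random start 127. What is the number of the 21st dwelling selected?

k = 336
21st selection = r + (21−1)·k = 127 + 20×336 = 127 + 6720 = 6847

6847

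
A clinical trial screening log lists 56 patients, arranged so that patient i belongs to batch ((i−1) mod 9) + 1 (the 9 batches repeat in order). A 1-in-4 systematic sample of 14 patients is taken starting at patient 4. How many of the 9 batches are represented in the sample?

9

Consecutive selections differ by k = 4, so their batch numbers differ by 4 mod 9 = 4.
gcd(4, 9) = 1, so the sample visits 9/1 = 9 distinct residues mod 9.
Start 4 is batch 4; the batches hit are 1, 2, 3, 4, 5, 6, 7, 8, 9.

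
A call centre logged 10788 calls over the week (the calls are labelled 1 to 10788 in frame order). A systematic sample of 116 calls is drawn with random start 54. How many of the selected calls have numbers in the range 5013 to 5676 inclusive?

7

k = 10788/116 = 93
First selection ≥ 5013: 54 + ⌈(5013−54)/93⌉·93 = 54 + 54×93 = 5076
Last selection ≤ 5676: 54 + ⌊(5676−54)/93⌋·93 = 54 + 60×93 = 5634
Count = 60 − 54 + 1 = 7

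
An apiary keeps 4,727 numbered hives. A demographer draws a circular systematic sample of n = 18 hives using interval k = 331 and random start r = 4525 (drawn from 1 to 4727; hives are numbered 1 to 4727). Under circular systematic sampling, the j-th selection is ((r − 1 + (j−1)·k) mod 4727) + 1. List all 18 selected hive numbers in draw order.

Selection 1: 4525
Selection 2: 4525 + 331 = 4856 → 4856 − 4727 = 129
Selection 3: 129 + 331 = 460
Selection 4: 460 + 331 = 791
Selection 5: 791 + 331 = 1122
Selection 6: 1122 + 331 = 1453
Selection 7: 1453 + 331 = 1784
Selection 8: 1784 + 331 = 2115
Selection 9: 2115 + 331 = 2446
Selection 10: 2446 + 331 = 2777
Selection 11: 2777 + 331 = 3108
Selection 12: 3108 + 331 = 3439
Selection 13: 3439 + 331 = 3770
Selection 14: 3770 + 331 = 4101
Selection 15: 4101 + 331 = 4432
Selection 16: 4432 + 331 = 4763 → 4763 − 4727 = 36
Selection 17: 36 + 331 = 367
Selection 18: 367 + 331 = 698

4525, 129, 460, 791, 1122, 1453, 1784, 2115, 2446, 2777, 3108, 3439, 3770, 4101, 4432, 36, 367, 698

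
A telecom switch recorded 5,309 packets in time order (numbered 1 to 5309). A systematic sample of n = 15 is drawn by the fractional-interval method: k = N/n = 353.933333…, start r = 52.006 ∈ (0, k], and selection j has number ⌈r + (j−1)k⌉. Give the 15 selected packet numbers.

53, 406, 760, 1114, 1468, 1822, 2176, 2530, 2884, 3238, 3592, 3946, 4300, 4654, 5008

j=1: r + 0k = 52.006 → ⌈·⌉ = 53
j=2: r + 1k = 405.939333… → ⌈·⌉ = 406
j=3: r + 2k = 759.872666… → ⌈·⌉ = 760
j=4: r + 3k = 1113.806 → ⌈·⌉ = 1114
j=5: r + 4k = 1467.739333… → ⌈·⌉ = 1468
j=6: r + 5k = 1821.672666… → ⌈·⌉ = 1822
j=7: r + 6k = 2175.606 → ⌈·⌉ = 2176
j=8: r + 7k = 2529.539333… → ⌈·⌉ = 2530
j=9: r + 8k = 2883.472666… → ⌈·⌉ = 2884
j=10: r + 9k = 3237.406 → ⌈·⌉ = 3238
j=11: r + 10k = 3591.339333… → ⌈·⌉ = 3592
j=12: r + 11k = 3945.272666… → ⌈·⌉ = 3946
j=13: r + 12k = 4299.206 → ⌈·⌉ = 4300
j=14: r + 13k = 4653.139333… → ⌈·⌉ = 4654
j=15: r + 14k = 5007.072666… → ⌈·⌉ = 5008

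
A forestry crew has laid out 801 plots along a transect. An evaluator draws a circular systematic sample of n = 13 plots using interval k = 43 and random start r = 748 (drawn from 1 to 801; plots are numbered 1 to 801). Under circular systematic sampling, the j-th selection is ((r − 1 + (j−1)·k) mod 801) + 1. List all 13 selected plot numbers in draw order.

748, 791, 33, 76, 119, 162, 205, 248, 291, 334, 377, 420, 463

Selection 1: 748
Selection 2: 748 + 43 = 791
Selection 3: 791 + 43 = 834 → 834 − 801 = 33
Selection 4: 33 + 43 = 76
Selection 5: 76 + 43 = 119
Selection 6: 119 + 43 = 162
Selection 7: 162 + 43 = 205
Selection 8: 205 + 43 = 248
Selection 9: 248 + 43 = 291
Selection 10: 291 + 43 = 334
Selection 11: 334 + 43 = 377
Selection 12: 377 + 43 = 420
Selection 13: 420 + 43 = 463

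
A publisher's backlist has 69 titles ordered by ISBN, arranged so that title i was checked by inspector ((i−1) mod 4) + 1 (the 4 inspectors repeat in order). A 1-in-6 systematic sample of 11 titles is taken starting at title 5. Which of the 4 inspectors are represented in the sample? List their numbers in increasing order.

Consecutive selections differ by k = 6, so their inspector numbers differ by 6 mod 4 = 2.
gcd(6, 4) = 2, so the sample visits 4/2 = 2 distinct residues mod 4.
Start 5 is inspector 1; the inspectors hit are 1, 3.

1, 3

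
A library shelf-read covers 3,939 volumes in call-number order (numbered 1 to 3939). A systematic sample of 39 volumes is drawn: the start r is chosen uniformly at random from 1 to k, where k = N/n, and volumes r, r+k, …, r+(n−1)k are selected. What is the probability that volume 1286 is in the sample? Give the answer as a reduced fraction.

k = 3939/39 = 101.
Volume 1286 is selected iff r ≡ 1286 (mod 101); exactly one such r in {1,…,101}.
Inclusion probability = 1/101.

1/101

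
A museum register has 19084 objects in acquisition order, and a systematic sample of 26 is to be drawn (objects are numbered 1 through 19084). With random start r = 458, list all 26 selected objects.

458, 1192, 1926, 2660, 3394, 4128, 4862, 5596, 6330, 7064, 7798, 8532, 9266, 10000, 10734, 11468, 12202, 12936, 13670, 14404, 15138, 15872, 16606, 17340, 18074, 18808

k = N/n = 19084/26 = 734
object 1: 458
object 2: 458 + 734 = 1192
object 3: 1192 + 734 = 1926
object 4: 1926 + 734 = 2660
object 5: 2660 + 734 = 3394
object 6: 3394 + 734 = 4128
object 7: 4128 + 734 = 4862
object 8: 4862 + 734 = 5596
object 9: 5596 + 734 = 6330
object 10: 6330 + 734 = 7064
object 11: 7064 + 734 = 7798
object 12: 7798 + 734 = 8532
object 13: 8532 + 734 = 9266
object 14: 9266 + 734 = 10000
object 15: 10000 + 734 = 10734
object 16: 10734 + 734 = 11468
object 17: 11468 + 734 = 12202
object 18: 12202 + 734 = 12936
object 19: 12936 + 734 = 13670
object 20: 13670 + 734 = 14404
object 21: 14404 + 734 = 15138
object 22: 15138 + 734 = 15872
object 23: 15872 + 734 = 16606
object 24: 16606 + 734 = 17340
object 25: 17340 + 734 = 18074
object 26: 18074 + 734 = 18808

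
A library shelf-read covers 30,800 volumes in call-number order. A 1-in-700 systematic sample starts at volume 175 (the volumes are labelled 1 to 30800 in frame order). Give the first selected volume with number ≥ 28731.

k = 700
Steps past start: ⌈(28731 − 175)/700⌉ = ⌈28556/700⌉ = 41
Selected volume: 175 + 41×700 = 28875

28875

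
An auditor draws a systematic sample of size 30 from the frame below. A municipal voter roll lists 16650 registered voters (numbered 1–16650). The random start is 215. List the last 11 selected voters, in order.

k = N/n = 16650/30 = 555
20th selection = 215 + 19×555 = 10760
21st: 10760 + 555 = 11315
22nd: 11315 + 555 = 11870
23rd: 11870 + 555 = 12425
24th: 12425 + 555 = 12980
25th: 12980 + 555 = 13535
26th: 13535 + 555 = 14090
27th: 14090 + 555 = 14645
28th: 14645 + 555 = 15200
29th: 15200 + 555 = 15755
30th: 15755 + 555 = 16310

10760, 11315, 11870, 12425, 12980, 13535, 14090, 14645, 15200, 15755, 16310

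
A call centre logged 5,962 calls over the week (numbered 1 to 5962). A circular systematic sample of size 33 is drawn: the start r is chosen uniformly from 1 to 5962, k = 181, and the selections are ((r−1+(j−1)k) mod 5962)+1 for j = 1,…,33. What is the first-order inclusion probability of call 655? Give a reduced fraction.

For each position j, as r ranges over 1…5962 the j-th selection hits every call exactly once, so call 655 is selected for exactly 33 of the 5962 starts.
Inclusion probability = 33/5962 = 3/542.

3/542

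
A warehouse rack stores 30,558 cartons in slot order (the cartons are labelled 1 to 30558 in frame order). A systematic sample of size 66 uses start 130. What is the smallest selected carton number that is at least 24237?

k = 30558/66 = 463
Steps past start: ⌈(24237 − 130)/463⌉ = ⌈24107/463⌉ = 53
Selected carton: 130 + 53×463 = 24669

24669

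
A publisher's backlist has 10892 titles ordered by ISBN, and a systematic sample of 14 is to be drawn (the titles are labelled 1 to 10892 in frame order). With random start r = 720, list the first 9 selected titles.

720, 1498, 2276, 3054, 3832, 4610, 5388, 6166, 6944

k = N/n = 10892/14 = 778
title 1: 720
title 2: 720 + 778 = 1498
title 3: 1498 + 778 = 2276
title 4: 2276 + 778 = 3054
title 5: 3054 + 778 = 3832
title 6: 3832 + 778 = 4610
title 7: 4610 + 778 = 5388
title 8: 5388 + 778 = 6166
title 9: 6166 + 778 = 6944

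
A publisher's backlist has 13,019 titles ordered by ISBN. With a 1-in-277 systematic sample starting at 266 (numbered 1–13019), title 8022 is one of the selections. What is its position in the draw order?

29

k = 277
position = (8022 − 266)/277 + 1 = 7756/277 + 1 = 28 + 1 = 29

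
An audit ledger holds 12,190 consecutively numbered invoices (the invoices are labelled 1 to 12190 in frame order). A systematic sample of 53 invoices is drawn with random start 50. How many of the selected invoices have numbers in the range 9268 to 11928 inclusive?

k = 12190/53 = 230
First selection ≥ 9268: 50 + ⌈(9268−50)/230⌉·230 = 50 + 41×230 = 9480
Last selection ≤ 11928: 50 + ⌊(11928−50)/230⌋·230 = 50 + 51×230 = 11780
Count = 51 − 41 + 1 = 11

11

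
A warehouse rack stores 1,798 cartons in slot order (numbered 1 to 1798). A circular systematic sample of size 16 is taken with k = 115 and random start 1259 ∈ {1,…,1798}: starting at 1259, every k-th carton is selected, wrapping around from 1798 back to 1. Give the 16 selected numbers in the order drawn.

1259, 1374, 1489, 1604, 1719, 36, 151, 266, 381, 496, 611, 726, 841, 956, 1071, 1186

Selection 1: 1259
Selection 2: 1259 + 115 = 1374
Selection 3: 1374 + 115 = 1489
Selection 4: 1489 + 115 = 1604
Selection 5: 1604 + 115 = 1719
Selection 6: 1719 + 115 = 1834 → 1834 − 1798 = 36
Selection 7: 36 + 115 = 151
Selection 8: 151 + 115 = 266
Selection 9: 266 + 115 = 381
Selection 10: 381 + 115 = 496
Selection 11: 496 + 115 = 611
Selection 12: 611 + 115 = 726
Selection 13: 726 + 115 = 841
Selection 14: 841 + 115 = 956
Selection 15: 956 + 115 = 1071
Selection 16: 1071 + 115 = 1186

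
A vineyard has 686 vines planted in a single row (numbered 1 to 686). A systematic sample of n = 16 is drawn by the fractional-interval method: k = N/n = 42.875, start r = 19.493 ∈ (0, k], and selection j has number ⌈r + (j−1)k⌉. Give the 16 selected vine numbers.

j=1: r + 0k = 19.493 → ⌈·⌉ = 20
j=2: r + 1k = 62.368 → ⌈·⌉ = 63
j=3: r + 2k = 105.243 → ⌈·⌉ = 106
j=4: r + 3k = 148.118 → ⌈·⌉ = 149
j=5: r + 4k = 190.993 → ⌈·⌉ = 191
j=6: r + 5k = 233.868 → ⌈·⌉ = 234
j=7: r + 6k = 276.743 → ⌈·⌉ = 277
j=8: r + 7k = 319.618 → ⌈·⌉ = 320
j=9: r + 8k = 362.493 → ⌈·⌉ = 363
j=10: r + 9k = 405.368 → ⌈·⌉ = 406
j=11: r + 10k = 448.243 → ⌈·⌉ = 449
j=12: r + 11k = 491.118 → ⌈·⌉ = 492
j=13: r + 12k = 533.993 → ⌈·⌉ = 534
j=14: r + 13k = 576.868 → ⌈·⌉ = 577
j=15: r + 14k = 619.743 → ⌈·⌉ = 620
j=16: r + 15k = 662.618 → ⌈·⌉ = 663

20, 63, 106, 149, 191, 234, 277, 320, 363, 406, 449, 492, 534, 577, 620, 663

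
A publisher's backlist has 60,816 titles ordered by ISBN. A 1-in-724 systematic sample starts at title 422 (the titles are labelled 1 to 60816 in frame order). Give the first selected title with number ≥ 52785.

53274

k = 724
Steps past start: ⌈(52785 − 422)/724⌉ = ⌈52363/724⌉ = 73
Selected title: 422 + 73×724 = 53274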